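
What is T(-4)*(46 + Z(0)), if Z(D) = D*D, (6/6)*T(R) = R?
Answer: -184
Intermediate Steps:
T(R) = R
Z(D) = D²
T(-4)*(46 + Z(0)) = -4*(46 + 0²) = -4*(46 + 0) = -4*46 = -184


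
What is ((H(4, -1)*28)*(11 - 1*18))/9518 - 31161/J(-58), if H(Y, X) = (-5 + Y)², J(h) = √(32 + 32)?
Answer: -148295983/38072 ≈ -3895.1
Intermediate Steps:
J(h) = 8 (J(h) = √64 = 8)
((H(4, -1)*28)*(11 - 1*18))/9518 - 31161/J(-58) = (((-5 + 4)²*28)*(11 - 1*18))/9518 - 31161/8 = (((-1)²*28)*(11 - 18))*(1/9518) - 31161*⅛ = ((1*28)*(-7))*(1/9518) - 31161/8 = (28*(-7))*(1/9518) - 31161/8 = -196*1/9518 - 31161/8 = -98/4759 - 31161/8 = -148295983/38072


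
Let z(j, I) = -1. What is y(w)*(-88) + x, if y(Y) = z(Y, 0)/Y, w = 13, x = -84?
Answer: -1004/13 ≈ -77.231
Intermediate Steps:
y(Y) = -1/Y
y(w)*(-88) + x = -1/13*(-88) - 84 = 88/13 - 84 = -1004/13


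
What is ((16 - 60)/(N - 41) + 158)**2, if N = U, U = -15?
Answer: 4941729/196 ≈ 25213.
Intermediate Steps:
N = -15
((16 - 60)/(N - 41) + 158)**2 = ((16 - 60)/(-15 - 41) + 158)**2 = (-44/(-56) + 158)**2 = (-44*(-1/56) + 158)**2 = (11/14 + 158)**2 = (2223/14)**2 = 4941729/196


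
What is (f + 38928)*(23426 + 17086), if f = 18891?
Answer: 2342363328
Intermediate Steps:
(f + 38928)*(23426 + 17086) = (18891 + 38928)*(23426 + 17086) = 57819*40512 = 2342363328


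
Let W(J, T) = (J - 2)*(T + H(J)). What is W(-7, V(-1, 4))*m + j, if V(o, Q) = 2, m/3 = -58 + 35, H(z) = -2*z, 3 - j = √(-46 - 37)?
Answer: 9939 - I*√83 ≈ 9939.0 - 9.1104*I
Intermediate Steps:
j = 3 - I*√83 (j = 3 - √(-46 - 37) = 3 - √(-83) = 3 - I*√83 ≈ 3.0 - 9.1104*I)
m = -69 (m = 3*(-58 + 35) = 3*(-23) = -69)
W(J, T) = (-2 + J)*(T - 2*J) (W(J, T) = (J - 2)*(T - 2*J) = (-2 + J)*(T - 2*J))
W(-7, V(-1, 4))*m + j = (-2*2 - 2*(-7)² + 4*(-7) - 7*2)*(-69) + (3 - I*√83) = (-4 - 2*49 - 28 - 14)*(-69) + (3 - I*√83) = (-4 - 98 - 28 - 14)*(-69) + (3 - I*√83) = -144*(-69) + (3 - I*√83) = 9936 + (3 - I*√83) = 9939 - I*√83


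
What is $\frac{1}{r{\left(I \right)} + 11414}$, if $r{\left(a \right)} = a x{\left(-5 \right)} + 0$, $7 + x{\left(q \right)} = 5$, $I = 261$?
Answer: $\frac{1}{10892} \approx 9.181 \cdot 10^{-5}$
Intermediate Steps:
$x{\left(q \right)} = -2$ ($x{\left(q \right)} = -7 + 5 = -2$)
$r{\left(a \right)} = - 2 a$ ($r{\left(a \right)} = a \left(-2\right) + 0 = - 2 a + 0 = - 2 a$)
$\frac{1}{r{\left(I \right)} + 11414} = \frac{1}{\left(-2\right) 261 + 11414} = \frac{1}{-522 + 11414} = \frac{1}{10892}$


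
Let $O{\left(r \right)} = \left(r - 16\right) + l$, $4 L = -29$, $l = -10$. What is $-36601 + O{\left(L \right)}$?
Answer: $- \frac{146537}{4} \approx -36634.0$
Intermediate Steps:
$L = - \frac{29}{4}$ ($L = \frac{1}{4} \left(-29\right) = - \frac{29}{4} \approx -7.25$)
$O{\left(r \right)} = -26 + r$ ($O{\left(r \right)} = \left(r - 16\right) - 10 = \left(-16 + r\right) - 10 = -26 + r$)
$-36601 + O{\left(L \right)} = -36601 - \frac{133}{4} = - \frac{146537}{4}$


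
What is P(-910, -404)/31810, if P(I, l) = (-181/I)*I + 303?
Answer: 61/15905 ≈ 0.0038353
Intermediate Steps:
P(I, l) = 122 (P(I, l) = -181 + 303 = 122)
P(-910, -404)/31810 = 122/31810 = 122*(1/31810) = 61/15905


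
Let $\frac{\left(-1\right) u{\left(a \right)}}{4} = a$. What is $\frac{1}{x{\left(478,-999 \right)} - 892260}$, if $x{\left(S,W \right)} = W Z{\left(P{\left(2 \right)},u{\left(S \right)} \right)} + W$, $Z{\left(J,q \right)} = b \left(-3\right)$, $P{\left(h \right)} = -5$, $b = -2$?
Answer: $- \frac{1}{899253} \approx -1.112 \cdot 10^{-6}$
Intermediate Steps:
$u{\left(a \right)} = - 4 a$
$Z{\left(J,q \right)} = 6$ ($Z{\left(J,q \right)} = \left(-2\right) \left(-3\right) = 6$)
$x{\left(S,W \right)} = 7 W$ ($x{\left(S,W \right)} = W 6 + W = 6 W + W = 7 W$)
$\frac{1}{x{\left(478,-999 \right)} - 892260} = \frac{1}{7 \left(-999\right) - 892260} = \frac{1}{-6993 - 892260} = \frac{1}{-899253} = - \frac{1}{899253}$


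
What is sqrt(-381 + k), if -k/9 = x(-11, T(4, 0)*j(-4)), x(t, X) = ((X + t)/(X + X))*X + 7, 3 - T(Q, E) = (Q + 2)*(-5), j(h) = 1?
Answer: I*sqrt(543) ≈ 23.302*I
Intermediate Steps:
T(Q, E) = 13 + 5*Q (T(Q, E) = 3 - (Q + 2)*(-5) = 3 - (2 + Q)*(-5) = 3 - (-10 - 5*Q) = 3 + (10 + 5*Q) = 13 + 5*Q)
x(t, X) = 7 + X/2 + t/2 (x(t, X) = ((X + t)/((2*X)))*X + 7 = ((X + t)*(1/(2*X)))*X + 7 = ((X + t)/(2*X))*X + 7 = (X/2 + t/2) + 7 = 7 + X/2 + t/2)
k = -162 (k = -9*(7 + ((13 + 5*4)*1)/2 + (1/2)*(-11)) = -9*(7 + ((13 + 20)*1)/2 - 11/2) = -9*(7 + (33*1)/2 - 11/2) = -9*(7 + (1/2)*33 - 11/2) = -9*(7 + 33/2 - 11/2) = -9*18 = -162)
sqrt(-381 + k) = sqrt(-381 - 162) = sqrt(-543) = I*sqrt(543)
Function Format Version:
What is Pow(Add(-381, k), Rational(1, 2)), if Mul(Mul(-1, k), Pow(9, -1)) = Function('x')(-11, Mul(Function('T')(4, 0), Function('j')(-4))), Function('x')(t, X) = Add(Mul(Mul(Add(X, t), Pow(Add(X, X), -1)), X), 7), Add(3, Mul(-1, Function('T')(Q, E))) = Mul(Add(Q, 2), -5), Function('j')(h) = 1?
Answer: Mul(I, Pow(543, Rational(1, 2))) ≈ Mul(23.302, I)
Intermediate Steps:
Function('T')(Q, E) = Add(13, Mul(5, Q)) (Function('T')(Q, E) = Add(3, Mul(-1, Mul(Add(Q, 2), -5))) = Add(3, Mul(-1, Mul(Add(2, Q), -5))) = Add(3, Mul(-1, Add(-10, Mul(-5, Q)))) = Add(3, Add(10, Mul(5, Q))) = Add(13, Mul(5, Q)))
Function('x')(t, X) = Add(7, Mul(Rational(1, 2), X), Mul(Rational(1, 2), t)) (Function('x')(t, X) = Add(Mul(Mul(Add(X, t), Pow(Mul(2, X), -1)), X), 7) = Add(Mul(Mul(Add(X, t), Mul(Rational(1, 2), Pow(X, -1))), X), 7) = Add(Mul(Mul(Rational(1, 2), Pow(X, -1), Add(X, t)), X), 7) = Add(Add(Mul(Rational(1, 2), X), Mul(Rational(1, 2), t)), 7) = Add(7, Mul(Rational(1, 2), X), Mul(Rational(1, 2), t)))
k = -162 (k = Mul(-9, Add(7, Mul(Rational(1, 2), Mul(Add(13, Mul(5, 4)), 1)), Mul(Rational(1, 2), -11))) = Mul(-9, Add(7, Mul(Rational(1, 2), Mul(Add(13, 20), 1)), Rational(-11, 2))) = Mul(-9, Add(7, Mul(Rational(1, 2), Mul(33, 1)), Rational(-11, 2))) = Mul(-9, Add(7, Mul(Rational(1, 2), 33), Rational(-11, 2))) = Mul(-9, Add(7, Rational(33, 2), Rational(-11, 2))) = Mul(-9, 18) = -162)
Pow(Add(-381, k), Rational(1, 2)) = Pow(Add(-381, -162), Rational(1, 2)) = Pow(-543, Rational(1, 2)) = Mul(I, Pow(543, Rational(1, 2)))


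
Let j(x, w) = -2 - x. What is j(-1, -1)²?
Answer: 1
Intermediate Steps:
j(-1, -1)² = (-2 - 1*(-1))² = (-2 + 1)² = (-1)² = 1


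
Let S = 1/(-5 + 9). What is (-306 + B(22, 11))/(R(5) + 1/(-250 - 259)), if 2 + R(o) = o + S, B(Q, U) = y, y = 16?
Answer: -590440/6613 ≈ -89.285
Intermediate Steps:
B(Q, U) = 16
S = ¼ (S = 1/4 = ¼ ≈ 0.25000)
R(o) = -7/4 + o (R(o) = -2 + (o + ¼) = -2 + (¼ + o) = -7/4 + o)
(-306 + B(22, 11))/(R(5) + 1/(-250 - 259)) = (-306 + 16)/((-7/4 + 5) + 1/(-250 - 259)) = -290/(13/4 + 1/(-509)) = -290/(13/4 - 1/509) = -290/6613/2036 = -290*2036/6613 = -590440/6613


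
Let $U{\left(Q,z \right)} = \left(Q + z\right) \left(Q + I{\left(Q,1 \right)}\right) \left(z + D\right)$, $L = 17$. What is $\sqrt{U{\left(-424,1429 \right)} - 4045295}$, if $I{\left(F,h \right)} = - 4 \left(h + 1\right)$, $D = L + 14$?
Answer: $i \sqrt{637918895} \approx 25257.0 i$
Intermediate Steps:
$D = 31$ ($D = 17 + 14 = 31$)
$I{\left(F,h \right)} = -4 - 4 h$ ($I{\left(F,h \right)} = - 4 \left(1 + h\right) = -4 - 4 h$)
$U{\left(Q,z \right)} = \left(-8 + Q\right) \left(31 + z\right) \left(Q + z\right)$ ($U{\left(Q,z \right)} = \left(Q + z\right) \left(Q - 8\right) \left(z + 31\right) = \left(Q + z\right) \left(Q - 8\right) \left(31 + z\right) = \left(Q + z\right) \left(-8 + Q\right) \left(31 + z\right) = \left(-8 + Q\right) \left(31 + z\right) \left(Q + z\right)$)
$\sqrt{U{\left(-424,1429 \right)} - 4045295} = \sqrt{\left(\left(-248\right) \left(-424\right) - 354392 - 8 \cdot 1429^{2} + 31 \left(-424\right)^{2} - 424 \cdot 1429^{2} + 1429 \left(-424\right)^{2} + 23 \left(-424\right) 1429\right) - 4045295} = \sqrt{\left(105152 - 354392 - 16336328 + 31 \cdot 179776 - 865825384 + 1429 \cdot 179776 - 13935608\right) - 4045295} = \sqrt{\left(105152 - 354392 - 16336328 + 5573056 - 865825384 + 256899904 - 13935608\right) - 4045295} = \sqrt{-633873600 - 4045295} = \sqrt{-637918895} = i \sqrt{637918895}$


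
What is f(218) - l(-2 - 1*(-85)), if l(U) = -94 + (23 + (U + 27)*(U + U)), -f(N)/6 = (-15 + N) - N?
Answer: -18099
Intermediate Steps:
f(N) = 90 (f(N) = -6*((-15 + N) - N) = -6*(-15) = 90)
l(U) = -71 + 2*U*(27 + U) (l(U) = -94 + (23 + (27 + U)*(2*U)) = -94 + (23 + 2*U*(27 + U)) = -71 + 2*U*(27 + U))
f(218) - l(-2 - 1*(-85)) = 90 - (-71 + 2*(-2 - 1*(-85))**2 + 54*(-2 - 1*(-85))) = 90 - (-71 + 2*(-2 + 85)**2 + 54*(-2 + 85)) = 90 - (-71 + 2*83**2 + 54*83) = 90 - (-71 + 2*6889 + 4482) = 90 - (-71 + 13778 + 4482) = 90 - 1*18189 = 90 - 18189 = -18099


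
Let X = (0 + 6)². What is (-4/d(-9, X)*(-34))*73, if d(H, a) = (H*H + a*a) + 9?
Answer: 4964/693 ≈ 7.1631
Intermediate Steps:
X = 36 (X = 6² = 36)
d(H, a) = 9 + H² + a² (d(H, a) = (H² + a²) + 9 = 9 + H² + a²)
(-4/d(-9, X)*(-34))*73 = (-4/(9 + (-9)² + 36²)*(-34))*73 = (-4/(9 + 81 + 1296)*(-34))*73 = (-4/1386*(-34))*73 = (-4*1/1386*(-34))*73 = -2/693*(-34)*73 = (68/693)*73 = 4964/693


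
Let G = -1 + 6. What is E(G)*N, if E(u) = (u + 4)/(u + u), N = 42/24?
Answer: 63/40 ≈ 1.5750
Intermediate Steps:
N = 7/4 (N = 42*(1/24) = 7/4 ≈ 1.7500)
G = 5
E(u) = (4 + u)/(2*u) (E(u) = (4 + u)/((2*u)) = (4 + u)*(1/(2*u)) = (4 + u)/(2*u))
E(G)*N = ((½)*(4 + 5)/5)*(7/4) = ((½)*(⅕)*9)*(7/4) = (9/10)*(7/4) = 63/40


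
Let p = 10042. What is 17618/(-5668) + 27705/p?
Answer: -2486002/7114757 ≈ -0.34941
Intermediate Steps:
17618/(-5668) + 27705/p = 17618/(-5668) + 27705/10042 = 17618*(-1/5668) + 27705*(1/10042) = -8809/2834 + 27705/10042 = -2486002/7114757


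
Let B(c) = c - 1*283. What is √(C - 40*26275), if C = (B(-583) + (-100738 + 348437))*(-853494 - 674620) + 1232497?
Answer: I*√377188781465 ≈ 6.1416e+5*I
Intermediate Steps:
B(c) = -283 + c (B(c) = c - 283 = -283 + c)
C = -377187730465 (C = ((-283 - 583) + (-100738 + 348437))*(-853494 - 674620) + 1232497 = (-866 + 247699)*(-1528114) + 1232497 = 246833*(-1528114) + 1232497 = -377188962962 + 1232497 = -377187730465)
√(C - 40*26275) = √(-377187730465 - 40*26275) = √(-377187730465 - 1051000) = √(-377188781465) = I*√377188781465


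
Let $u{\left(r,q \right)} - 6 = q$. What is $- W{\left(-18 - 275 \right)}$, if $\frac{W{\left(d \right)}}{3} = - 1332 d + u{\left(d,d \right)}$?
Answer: $-1169967$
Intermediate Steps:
$u{\left(r,q \right)} = 6 + q$
$W{\left(d \right)} = 18 - 3993 d$ ($W{\left(d \right)} = 3 \left(- 1332 d + \left(6 + d\right)\right) = 3 \left(6 - 1331 d\right) = 18 - 3993 d$)
$- W{\left(-18 - 275 \right)} = - (18 - 3993 \left(-18 - 275\right)) = - (18 - -1169949) = - (18 + 1169949) = \left(-1\right) 1169967 = -1169967$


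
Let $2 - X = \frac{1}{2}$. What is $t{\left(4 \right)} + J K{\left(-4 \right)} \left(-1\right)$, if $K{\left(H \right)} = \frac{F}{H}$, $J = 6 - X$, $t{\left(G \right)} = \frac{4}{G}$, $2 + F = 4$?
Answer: $\frac{13}{4} \approx 3.25$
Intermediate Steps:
$F = 2$ ($F = -2 + 4 = 2$)
$X = \frac{3}{2}$ ($X = 2 - \frac{1}{2} = \frac{3}{2} \approx 1.5$)
$J = \frac{9}{2}$ ($J = 6 - \frac{3}{2} = \frac{9}{2} \approx 4.5$)
$K{\left(H \right)} = \frac{2}{H}$
$t{\left(4 \right)} + J K{\left(-4 \right)} \left(-1\right) = \frac{4}{4} + \frac{9 \frac{2}{-4} \left(-1\right)}{2} = 4 \cdot \frac{1}{4} + \frac{9 \cdot 2 \left(- \frac{1}{4}\right) \left(-1\right)}{2} = 1 + \frac{9 \left(\left(- \frac{1}{2}\right) \left(-1\right)\right)}{2} = 1 + \frac{9}{2} \cdot \frac{1}{2} = 1 + \frac{9}{4} = \frac{13}{4}$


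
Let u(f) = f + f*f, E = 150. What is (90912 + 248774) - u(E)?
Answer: 317036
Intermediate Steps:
u(f) = f + f**2
(90912 + 248774) - u(E) = (90912 + 248774) - 150*(1 + 150) = 339686 - 150*151 = 339686 - 1*22650 = 339686 - 22650 = 317036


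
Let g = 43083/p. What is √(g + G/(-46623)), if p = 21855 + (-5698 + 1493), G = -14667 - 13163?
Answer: √82284927830414142/164579190 ≈ 1.7430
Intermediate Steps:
G = -27830
p = 17650 (p = 21855 - 4205 = 17650)
g = 43083/17650 ≈ 2.4410
√(g + G/(-46623)) = √(43083/17650 - 27830/(-46623)) = √(43083/17650 - 27830*(-1/46623)) = √(43083/17650 + 27830/46623) = √(2499858209/822895950) = √82284927830414142/164579190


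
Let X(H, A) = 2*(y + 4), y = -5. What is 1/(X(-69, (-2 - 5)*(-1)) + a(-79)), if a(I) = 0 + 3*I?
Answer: -1/239 ≈ -0.0041841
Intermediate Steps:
X(H, A) = -2 (X(H, A) = 2*(-5 + 4) = 2*(-1) = -2)
a(I) = 3*I
1/(X(-69, (-2 - 5)*(-1)) + a(-79)) = 1/(-2 + 3*(-79)) = 1/(-2 - 237) = 1/(-239) = -1/239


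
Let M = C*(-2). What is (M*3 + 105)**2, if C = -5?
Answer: 18225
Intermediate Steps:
M = 10 (M = -5*(-2) = 10)
(M*3 + 105)**2 = (10*3 + 105)**2 = (30 + 105)**2 = 135**2 = 18225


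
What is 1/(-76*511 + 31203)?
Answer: -1/7633 ≈ -0.00013101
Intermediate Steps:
1/(-76*511 + 31203) = 1/(-38836 + 31203) = 1/(-7633) = -1/7633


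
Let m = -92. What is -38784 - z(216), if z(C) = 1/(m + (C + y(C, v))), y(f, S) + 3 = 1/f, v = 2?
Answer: -1013697624/26137 ≈ -38784.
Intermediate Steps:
y(f, S) = -3 + 1/f
z(C) = 1/(-95 + C + 1/C) (z(C) = 1/(-92 + (C + (-3 + 1/C))) = 1/(-92 + (-3 + C + 1/C)) = 1/(-95 + C + 1/C))
-38784 - z(216) = -38784 - 216/(1 + 216*(-95 + 216)) = -38784 - 216/(1 + 216*121) = -38784 - 216/(1 + 26136) = -38784 - 216/26137 = -1013697624/26137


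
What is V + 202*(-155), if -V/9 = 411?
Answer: -35009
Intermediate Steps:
V = -3699 (V = -9*411 = -3699)
V + 202*(-155) = -3699 + 202*(-155) = -3699 - 31310 = -35009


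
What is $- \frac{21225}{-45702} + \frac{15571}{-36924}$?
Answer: $\frac{1334927}{31250012} \approx 0.042718$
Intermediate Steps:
$- \frac{21225}{-45702} + \frac{15571}{-36924} = \left(-21225\right) \left(- \frac{1}{45702}\right) + 15571 \left(- \frac{1}{36924}\right) = \frac{7075}{15234} - \frac{15571}{36924} = \frac{1334927}{31250012}$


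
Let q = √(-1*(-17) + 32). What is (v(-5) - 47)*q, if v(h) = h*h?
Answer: -154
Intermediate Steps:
v(h) = h²
q = 7 (q = √(17 + 32) = √49 = 7)
(v(-5) - 47)*q = ((-5)² - 47)*7 = (25 - 47)*7 = -22*7 = -154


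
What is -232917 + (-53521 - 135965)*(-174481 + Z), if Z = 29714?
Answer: 27431086845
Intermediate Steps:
-232917 + (-53521 - 135965)*(-174481 + Z) = -232917 + (-53521 - 135965)*(-174481 + 29714) = -232917 - 189486*(-144767) = -232917 + 27431319762 = 27431086845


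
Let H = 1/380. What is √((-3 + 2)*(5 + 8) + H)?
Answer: I*√469205/190 ≈ 3.6052*I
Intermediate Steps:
H = 1/380 ≈ 0.0026316
√((-3 + 2)*(5 + 8) + H) = √((-3 + 2)*(5 + 8) + 1/380) = √(-1*13 + 1/380) = √(-13 + 1/380) = √(-4939/380) = I*√469205/190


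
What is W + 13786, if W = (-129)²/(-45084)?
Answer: 207170461/15028 ≈ 13786.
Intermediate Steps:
W = -5547/15028 (W = 16641*(-1/45084) = -5547/15028 ≈ -0.36911)
W + 13786 = -5547/15028 + 13786 = 207170461/15028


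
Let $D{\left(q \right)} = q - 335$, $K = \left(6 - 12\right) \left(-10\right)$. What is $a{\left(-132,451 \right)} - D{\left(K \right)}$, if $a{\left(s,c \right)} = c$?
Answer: $726$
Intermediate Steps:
$K = 60$ ($K = \left(-6\right) \left(-10\right) = 60$)
$D{\left(q \right)} = -335 + q$
$a{\left(-132,451 \right)} - D{\left(K \right)} = 451 - \left(-335 + 60\right) = 451 - -275 = 451 + 275 = 726$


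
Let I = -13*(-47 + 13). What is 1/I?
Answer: 1/442 ≈ 0.0022624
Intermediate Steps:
I = 442 (I = -13*(-34) = 442)
1/I = 1/442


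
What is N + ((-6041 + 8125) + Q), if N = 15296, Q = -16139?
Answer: 1241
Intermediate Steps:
N + ((-6041 + 8125) + Q) = 15296 + ((-6041 + 8125) - 16139) = 15296 + (2084 - 16139) = 15296 - 14055 = 1241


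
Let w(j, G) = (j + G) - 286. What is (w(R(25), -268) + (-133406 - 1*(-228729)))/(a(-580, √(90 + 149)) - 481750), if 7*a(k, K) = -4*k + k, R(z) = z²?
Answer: -25683/129635 ≈ -0.19812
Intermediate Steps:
w(j, G) = -286 + G + j (w(j, G) = (G + j) - 286 = -286 + G + j)
a(k, K) = -3*k/7 (a(k, K) = (-4*k + k)/7 = (-3*k)/7 = -3*k/7)
(w(R(25), -268) + (-133406 - 1*(-228729)))/(a(-580, √(90 + 149)) - 481750) = ((-286 - 268 + 25²) + (-133406 - 1*(-228729)))/(-3/7*(-580) - 481750) = ((-286 - 268 + 625) + (-133406 + 228729))/(1740/7 - 481750) = (71 + 95323)/(-3370510/7) = 95394*(-7/3370510) = -25683/129635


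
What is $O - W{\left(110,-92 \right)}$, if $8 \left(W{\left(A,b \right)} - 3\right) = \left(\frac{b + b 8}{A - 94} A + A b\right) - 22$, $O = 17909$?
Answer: $\frac{318165}{16} \approx 19885.0$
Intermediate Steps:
$W{\left(A,b \right)} = \frac{1}{4} + \frac{A b}{8} + \frac{9 A b}{8 \left(-94 + A\right)}$ ($W{\left(A,b \right)} = 3 + \frac{\left(\frac{b + b 8}{A - 94} A + A b\right) - 22}{8} = 3 + \frac{\left(\frac{b + 8 b}{-94 + A} A + A b\right) - 22}{8} = 3 + \frac{\left(\frac{9 b}{-94 + A} A + A b\right) - 22}{8} = 3 + \frac{\left(\frac{9 A b}{-94 + A} + A b\right) - 22}{8} = 3 + \frac{\left(A b + \frac{9 A b}{-94 + A}\right) - 22}{8} = 3 + \frac{-22 + A b + \frac{9 A b}{-94 + A}}{8} = 3 + \left(- \frac{11}{4} + \frac{A b}{8} + \frac{9 A b}{8 \left(-94 + A\right)}\right) = \frac{1}{4} + \frac{A b}{8} + \frac{9 A b}{8 \left(-94 + A\right)}$)
$O - W{\left(110,-92 \right)} = 17909 - \frac{-188 + 2 \cdot 110 - 92 \cdot 110^{2} - 9350 \left(-92\right)}{8 \left(-94 + 110\right)} = 17909 - \frac{-188 + 220 - 1113200 + 860200}{8 \cdot 16} = 17909 - \frac{1}{8} \cdot \frac{1}{16} \left(-188 + 220 - 1113200 + 860200\right) = 17909 - \frac{1}{8} \cdot \frac{1}{16} \left(-252968\right) = 17909 - - \frac{31621}{16} = 17909 + \frac{31621}{16} = \frac{318165}{16}$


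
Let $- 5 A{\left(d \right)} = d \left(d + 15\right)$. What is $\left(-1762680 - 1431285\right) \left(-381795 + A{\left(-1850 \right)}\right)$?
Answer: $3387982403925$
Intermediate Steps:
$A{\left(d \right)} = - \frac{d \left(15 + d\right)}{5}$ ($A{\left(d \right)} = - \frac{d \left(d + 15\right)}{5} = - \frac{d \left(15 + d\right)}{5}$)
$\left(-1762680 - 1431285\right) \left(-381795 + A{\left(-1850 \right)}\right) = \left(-1762680 - 1431285\right) \left(-381795 - - 370 \left(15 - 1850\right)\right) = - 3193965 \left(-381795 - \left(-370\right) \left(-1835\right)\right) = - 3193965 \left(-381795 - 678950\right) = \left(-3193965\right) \left(-1060745\right) = 3387982403925$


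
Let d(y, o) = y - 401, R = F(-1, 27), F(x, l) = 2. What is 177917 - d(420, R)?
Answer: 177898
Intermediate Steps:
R = 2
d(y, o) = -401 + y
177917 - d(420, R) = 177917 - (-401 + 420) = 177917 - 1*19 = 177917 - 19 = 177898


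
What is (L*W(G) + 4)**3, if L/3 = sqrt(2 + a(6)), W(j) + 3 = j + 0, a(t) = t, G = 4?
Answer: 928 + 720*sqrt(2) ≈ 1946.2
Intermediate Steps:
W(j) = -3 + j (W(j) = -3 + (j + 0) = -3 + j)
L = 6*sqrt(2) (L = 3*sqrt(2 + 6) = 3*sqrt(8) = 3*(2*sqrt(2)) = 6*sqrt(2) ≈ 8.4853)
(L*W(G) + 4)**3 = ((6*sqrt(2))*(-3 + 4) + 4)**3 = ((6*sqrt(2))*1 + 4)**3 = (6*sqrt(2) + 4)**3 = (4 + 6*sqrt(2))**3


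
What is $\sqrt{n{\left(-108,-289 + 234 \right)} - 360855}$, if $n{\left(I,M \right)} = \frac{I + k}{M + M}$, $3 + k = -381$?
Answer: $\frac{i \sqrt{1091572845}}{55} \approx 600.71 i$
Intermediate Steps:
$k = -384$ ($k = -3 - 381 = -384$)
$n{\left(I,M \right)} = \frac{-384 + I}{2 M}$ ($n{\left(I,M \right)} = \frac{I - 384}{M + M} = \frac{-384 + I}{2 M}$)
$\sqrt{n{\left(-108,-289 + 234 \right)} - 360855} = \sqrt{\frac{-384 - 108}{2 \left(-289 + 234\right)} - 360855} = \sqrt{\frac{1}{2} \frac{1}{-55} \left(-492\right) - 360855} = \sqrt{\frac{1}{2} \left(- \frac{1}{55}\right) \left(-492\right) - 360855} = \sqrt{\frac{246}{55} - 360855} = \sqrt{- \frac{19846779}{55}} = \frac{i \sqrt{1091572845}}{55}$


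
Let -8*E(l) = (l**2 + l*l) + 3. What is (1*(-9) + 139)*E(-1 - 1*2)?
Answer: -1365/4 ≈ -341.25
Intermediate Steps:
E(l) = -3/8 - l**2/4 (E(l) = -((l**2 + l*l) + 3)/8 = -((l**2 + l**2) + 3)/8 = -(2*l**2 + 3)/8 = -(3 + 2*l**2)/8 = -3/8 - l**2/4)
(1*(-9) + 139)*E(-1 - 1*2) = (1*(-9) + 139)*(-3/8 - (-1 - 1*2)**2/4) = (-9 + 139)*(-3/8 - (-1 - 2)**2/4) = 130*(-3/8 - 1/4*(-3)**2) = 130*(-3/8 - 1/4*9) = 130*(-3/8 - 9/4) = 130*(-21/8) = -1365/4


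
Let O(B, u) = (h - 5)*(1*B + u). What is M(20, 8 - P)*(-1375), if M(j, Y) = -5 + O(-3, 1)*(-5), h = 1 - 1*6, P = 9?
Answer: 144375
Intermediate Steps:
h = -5 (h = 1 - 6 = -5)
O(B, u) = -10*B - 10*u (O(B, u) = (-5 - 5)*(1*B + u) = -10*(B + u) = -10*B - 10*u)
M(j, Y) = -105 (M(j, Y) = -5 + (-10*(-3) - 10*1)*(-5) = -5 + (30 - 10)*(-5) = -5 + 20*(-5) = -5 - 100 = -105)
M(20, 8 - P)*(-1375) = -105*(-1375) = 144375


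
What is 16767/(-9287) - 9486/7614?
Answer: -11986690/3928401 ≈ -3.0513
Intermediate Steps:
16767/(-9287) - 9486/7614 = 16767*(-1/9287) - 9486*1/7614 = -16767/9287 - 527/423 = -11986690/3928401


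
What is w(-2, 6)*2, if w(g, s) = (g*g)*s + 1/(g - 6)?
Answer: 191/4 ≈ 47.750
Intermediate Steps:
w(g, s) = 1/(-6 + g) + s*g**2 (w(g, s) = g**2*s + 1/(-6 + g) = s*g**2 + 1/(-6 + g) = 1/(-6 + g) + s*g**2)
w(-2, 6)*2 = ((1 + 6*(-2)**3 - 6*6*(-2)**2)/(-6 - 2))*2 = ((1 + 6*(-8) - 6*6*4)/(-8))*2 = -(1 - 48 - 144)/8*2 = -1/8*(-191)*2 = (191/8)*2 = 191/4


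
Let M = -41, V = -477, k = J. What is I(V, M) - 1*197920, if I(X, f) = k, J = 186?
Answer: -197734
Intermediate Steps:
k = 186
I(X, f) = 186
I(V, M) - 1*197920 = 186 - 1*197920 = 186 - 197920 = -197734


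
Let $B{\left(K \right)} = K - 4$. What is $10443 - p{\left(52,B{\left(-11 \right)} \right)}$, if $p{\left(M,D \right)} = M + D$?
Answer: $10406$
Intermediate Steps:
$B{\left(K \right)} = -4 + K$ ($B{\left(K \right)} = K - 4 = -4 + K$)
$p{\left(M,D \right)} = D + M$
$10443 - p{\left(52,B{\left(-11 \right)} \right)} = 10443 - \left(\left(-4 - 11\right) + 52\right) = 10443 - \left(-15 + 52\right) = 10443 - 37 = 10406$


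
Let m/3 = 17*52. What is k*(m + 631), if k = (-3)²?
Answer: 29547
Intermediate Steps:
m = 2652 (m = 3*(17*52) = 3*884 = 2652)
k = 9
k*(m + 631) = 9*(2652 + 631) = 9*3283 = 29547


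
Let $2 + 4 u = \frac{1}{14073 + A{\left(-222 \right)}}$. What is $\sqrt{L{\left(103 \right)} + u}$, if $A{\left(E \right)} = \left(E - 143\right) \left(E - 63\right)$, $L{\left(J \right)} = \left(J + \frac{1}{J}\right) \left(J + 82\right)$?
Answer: $\frac{\sqrt{191005323677690}}{100116} \approx 138.04$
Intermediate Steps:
$L{\left(J \right)} = \left(82 + J\right) \left(J + \frac{1}{J}\right)$ ($L{\left(J \right)} = \left(J + \frac{1}{J}\right) \left(82 + J\right) = \left(82 + J\right) \left(J + \frac{1}{J}\right)$)
$A{\left(E \right)} = \left(-143 + E\right) \left(-63 + E\right)$
$u = - \frac{236195}{472392}$ ($u = - \frac{1}{2} + \frac{1}{4 \left(14073 + \left(9009 + \left(-222\right)^{2} - -45732\right)\right)} = - \frac{1}{2} + \frac{1}{4 \left(14073 + \left(9009 + 49284 + 45732\right)\right)} = - \frac{1}{2} + \frac{1}{4 \left(14073 + 104025\right)} = - \frac{1}{2} + \frac{1}{4 \cdot 118098} = - \frac{1}{2} + \frac{1}{4} \cdot \frac{1}{118098} = - \frac{1}{2} + \frac{1}{472392} = - \frac{236195}{472392} \approx -0.5$)
$\sqrt{L{\left(103 \right)} + u} = \sqrt{\left(1 + 103^{2} + 82 \cdot 103 + \frac{82}{103}\right) - \frac{236195}{472392}} = \sqrt{\left(1 + 10609 + 8446 + 82 \cdot \frac{1}{103}\right) - \frac{236195}{472392}} = \sqrt{\left(1 + 10609 + 8446 + \frac{82}{103}\right) - \frac{236195}{472392}} = \sqrt{\frac{1962850}{103} - \frac{236195}{472392}} = \sqrt{\frac{927210309115}{48656376}} = \frac{\sqrt{191005323677690}}{100116}$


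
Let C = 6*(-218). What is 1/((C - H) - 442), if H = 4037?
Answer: -1/5787 ≈ -0.00017280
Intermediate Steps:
C = -1308
1/((C - H) - 442) = 1/((-1308 - 1*4037) - 442) = 1/((-1308 - 4037) - 442) = 1/(-5345 - 442) = 1/(-5787) = -1/5787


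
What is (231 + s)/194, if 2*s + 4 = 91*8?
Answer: 593/194 ≈ 3.0567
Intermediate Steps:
s = 362 (s = -2 + (91*8)/2 = -2 + (½)*728 = -2 + 364 = 362)
(231 + s)/194 = (231 + 362)/194 = 593*(1/194) = 593/194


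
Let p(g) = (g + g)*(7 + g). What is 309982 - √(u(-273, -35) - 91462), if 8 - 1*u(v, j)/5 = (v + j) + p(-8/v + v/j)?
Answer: 309982 - I*√169633651990/1365 ≈ 3.0998e+5 - 301.73*I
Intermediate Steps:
p(g) = 2*g*(7 + g) (p(g) = (2*g)*(7 + g) = 2*g*(7 + g))
u(v, j) = 40 - 5*j - 5*v - 10*(-8/v + v/j)*(7 - 8/v + v/j) (u(v, j) = 40 - 5*((v + j) + 2*(-8/v + v/j)*(7 + (-8/v + v/j))) = 40 - 5*((j + v) + 2*(-8/v + v/j)*(7 - 8/v + v/j)) = 40 - 5*(j + v + 2*(-8/v + v/j)*(7 - 8/v + v/j)) = 40 + (-5*j - 5*v - 10*(-8/v + v/j)*(7 - 8/v + v/j)) = 40 - 5*j - 5*v - 10*(-8/v + v/j)*(7 - 8/v + v/j))
309982 - √(u(-273, -35) - 91462) = 309982 - √((40 - 640/(-273)² - 5*(-35) - 5*(-273) + 160/(-35) + 560/(-273) - 70*(-273)/(-35) - 10*(-273)²/(-35)²) - 91462) = 309982 - √((40 - 640*1/74529 + 175 + 1365 + 160*(-1/35) + 560*(-1/273) - 70*(-273)*(-1/35) - 10*1/1225*74529) - 91462) = 309982 - √((40 - 640/74529 + 175 + 1365 - 32/7 - 80/39 - 546 - 3042/5) - 91462) = 309982 - √(156126592/372645 - 91462) = 309982 - √(-33926730398/372645) = 309982 - I*√169633651990/1365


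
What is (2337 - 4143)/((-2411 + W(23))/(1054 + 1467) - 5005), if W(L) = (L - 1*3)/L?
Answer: 7479807/20732882 ≈ 0.36077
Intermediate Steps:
W(L) = (-3 + L)/L (W(L) = (L - 3)/L = (-3 + L)/L)
(2337 - 4143)/((-2411 + W(23))/(1054 + 1467) - 5005) = (2337 - 4143)/((-2411 + (-3 + 23)/23)/(1054 + 1467) - 5005) = -1806/((-2411 + (1/23)*20)/2521 - 5005) = -1806/((-2411 + 20/23)*(1/2521) - 5005) = -1806/(-55433/23*1/2521 - 5005) = -1806/(-55433/57983 - 5005) = -1806/(-290260348/57983) = -1806*(-57983/290260348) = 7479807/20732882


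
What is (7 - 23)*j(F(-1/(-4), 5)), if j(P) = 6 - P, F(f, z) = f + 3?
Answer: -44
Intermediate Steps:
F(f, z) = 3 + f
(7 - 23)*j(F(-1/(-4), 5)) = (7 - 23)*(6 - (3 - 1/(-4))) = -16*(6 - (3 - 1*(-¼))) = -16*(6 - (3 + ¼)) = -16*(6 - 1*13/4) = -16*(6 - 13/4) = -16*11/4 = -44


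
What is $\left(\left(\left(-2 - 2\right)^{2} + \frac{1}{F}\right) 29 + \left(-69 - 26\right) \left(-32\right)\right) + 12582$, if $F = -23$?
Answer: $\frac{369949}{23} \approx 16085.0$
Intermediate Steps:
$\left(\left(\left(-2 - 2\right)^{2} + \frac{1}{F}\right) 29 + \left(-69 - 26\right) \left(-32\right)\right) + 12582 = \left(\left(\left(-2 - 2\right)^{2} + \frac{1}{-23}\right) 29 + \left(-69 - 26\right) \left(-32\right)\right) + 12582 = \left(\left(\left(-4\right)^{2} - \frac{1}{23}\right) 29 - -3040\right) + 12582 = \left(\left(16 - \frac{1}{23}\right) 29 + 3040\right) + 12582 = \left(\frac{367}{23} \cdot 29 + 3040\right) + 12582 = \left(\frac{10643}{23} + 3040\right) + 12582 = \frac{80563}{23} + 12582 = \frac{369949}{23}$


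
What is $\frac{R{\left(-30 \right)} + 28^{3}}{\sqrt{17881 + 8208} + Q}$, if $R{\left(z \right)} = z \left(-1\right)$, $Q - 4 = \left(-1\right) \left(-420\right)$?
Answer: $\frac{9320368}{153687} - \frac{21982 \sqrt{26089}}{153687} \approx 37.543$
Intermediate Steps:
$Q = 424$ ($Q = 4 - -420 = 4 + 420 = 424$)
$R{\left(z \right)} = - z$
$\frac{R{\left(-30 \right)} + 28^{3}}{\sqrt{17881 + 8208} + Q} = \frac{\left(-1\right) \left(-30\right) + 28^{3}}{\sqrt{17881 + 8208} + 424} = \frac{30 + 21952}{\sqrt{26089} + 424} = \frac{21982}{424 + \sqrt{26089}}$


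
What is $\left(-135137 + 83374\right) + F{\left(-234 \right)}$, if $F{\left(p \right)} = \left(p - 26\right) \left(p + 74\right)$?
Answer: $-10163$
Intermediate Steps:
$F{\left(p \right)} = \left(-26 + p\right) \left(74 + p\right)$
$\left(-135137 + 83374\right) + F{\left(-234 \right)} = \left(-135137 + 83374\right) + \left(-1924 + \left(-234\right)^{2} + 48 \left(-234\right)\right) = -51763 - -41600 = -51763 + 41600 = -10163$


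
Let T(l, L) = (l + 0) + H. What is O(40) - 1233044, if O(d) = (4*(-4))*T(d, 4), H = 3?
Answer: -1233732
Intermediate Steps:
T(l, L) = 3 + l (T(l, L) = (l + 0) + 3 = l + 3 = 3 + l)
O(d) = -48 - 16*d (O(d) = (4*(-4))*(3 + d) = -16*(3 + d) = -48 - 16*d)
O(40) - 1233044 = (-48 - 16*40) - 1233044 = (-48 - 640) - 1233044 = -688 - 1233044 = -1233732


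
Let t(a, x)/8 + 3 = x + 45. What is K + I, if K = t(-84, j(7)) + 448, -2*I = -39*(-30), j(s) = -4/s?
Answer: 1361/7 ≈ 194.43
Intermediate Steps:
I = -585 (I = -(-39)*(-30)/2 = -½*1170 = -585)
t(a, x) = 336 + 8*x (t(a, x) = -24 + 8*(x + 45) = -24 + 8*(45 + x) = -24 + (360 + 8*x) = 336 + 8*x)
K = 5456/7 (K = (336 + 8*(-4/7)) + 448 = (336 - 32/7) + 448 = 2320/7 + 448 = 5456/7 ≈ 779.43)
K + I = 5456/7 - 585 = 1361/7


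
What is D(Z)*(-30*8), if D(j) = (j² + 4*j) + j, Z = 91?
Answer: -2096640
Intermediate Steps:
D(j) = j² + 5*j
D(Z)*(-30*8) = (91*(5 + 91))*(-30*8) = (91*96)*(-240) = 8736*(-240) = -2096640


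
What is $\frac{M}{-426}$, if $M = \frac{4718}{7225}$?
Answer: $- \frac{2359}{1538925} \approx -0.0015329$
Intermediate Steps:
$M = \frac{4718}{7225}$ ($M = 4718 \cdot \frac{1}{7225} = \frac{4718}{7225} \approx 0.65301$)
$\frac{M}{-426} = \frac{4718}{7225 \left(-426\right)} = \frac{4718}{7225} \left(- \frac{1}{426}\right) = - \frac{2359}{1538925}$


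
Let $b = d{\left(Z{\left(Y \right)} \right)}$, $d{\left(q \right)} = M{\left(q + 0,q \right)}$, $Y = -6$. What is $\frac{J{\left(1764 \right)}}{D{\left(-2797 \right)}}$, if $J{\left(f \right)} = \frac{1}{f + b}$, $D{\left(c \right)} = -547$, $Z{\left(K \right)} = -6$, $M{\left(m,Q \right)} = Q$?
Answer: $- \frac{1}{961626} \approx -1.0399 \cdot 10^{-6}$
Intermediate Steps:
$d{\left(q \right)} = q$
$b = -6$
$J{\left(f \right)} = \frac{1}{-6 + f}$ ($J{\left(f \right)} = \frac{1}{f - 6} = \frac{1}{-6 + f}$)
$\frac{J{\left(1764 \right)}}{D{\left(-2797 \right)}} = \frac{1}{\left(-6 + 1764\right) \left(-547\right)} = \frac{1}{1758} \left(- \frac{1}{547}\right) = - \frac{1}{961626}$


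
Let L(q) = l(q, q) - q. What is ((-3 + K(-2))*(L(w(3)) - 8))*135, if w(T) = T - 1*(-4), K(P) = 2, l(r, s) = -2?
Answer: 2295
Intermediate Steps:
w(T) = 4 + T (w(T) = T + 4 = 4 + T)
L(q) = -2 - q
((-3 + K(-2))*(L(w(3)) - 8))*135 = ((-3 + 2)*((-2 - (4 + 3)) - 8))*135 = -((-2 - 1*7) - 8)*135 = -((-2 - 7) - 8)*135 = -(-9 - 8)*135 = -1*(-17)*135 = 17*135 = 2295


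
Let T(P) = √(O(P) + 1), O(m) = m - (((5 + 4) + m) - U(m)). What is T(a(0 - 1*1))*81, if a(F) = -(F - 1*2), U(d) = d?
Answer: 81*I*√5 ≈ 181.12*I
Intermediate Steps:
O(m) = -9 + m (O(m) = m - (((5 + 4) + m) - m) = m - ((9 + m) - m) = m - 1*9 = m - 9 = -9 + m)
a(F) = 2 - F (a(F) = -(F - 2) = -(-2 + F) = 2 - F)
T(P) = √(-8 + P) (T(P) = √((-9 + P) + 1) = √(-8 + P))
T(a(0 - 1*1))*81 = √(-8 + (2 - (0 - 1*1)))*81 = √(-8 + (2 - (0 - 1)))*81 = √(-8 + (2 - 1*(-1)))*81 = √(-8 + (2 + 1))*81 = √(-8 + 3)*81 = √(-5)*81 = (I*√5)*81 = 81*I*√5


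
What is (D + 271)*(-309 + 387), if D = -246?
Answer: 1950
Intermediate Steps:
(D + 271)*(-309 + 387) = (-246 + 271)*(-309 + 387) = 25*78 = 1950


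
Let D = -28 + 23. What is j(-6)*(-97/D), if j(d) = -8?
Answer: -776/5 ≈ -155.20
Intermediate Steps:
D = -5
j(-6)*(-97/D) = -(-776)/(-5) = -(-776)*(-1)/5 = -8*97/5 = -776/5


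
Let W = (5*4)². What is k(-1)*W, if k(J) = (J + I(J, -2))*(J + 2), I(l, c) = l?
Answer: -800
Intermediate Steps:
W = 400 (W = 20² = 400)
k(J) = 2*J*(2 + J) (k(J) = (J + J)*(J + 2) = (2*J)*(2 + J) = 2*J*(2 + J))
k(-1)*W = (2*(-1)*(2 - 1))*400 = (2*(-1)*1)*400 = -2*400 = -800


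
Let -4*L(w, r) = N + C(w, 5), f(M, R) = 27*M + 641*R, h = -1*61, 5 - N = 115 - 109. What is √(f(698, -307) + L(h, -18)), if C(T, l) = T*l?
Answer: I*√711458/2 ≈ 421.74*I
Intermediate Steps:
N = -1 (N = 5 - (115 - 109) = 5 - 1*6 = 5 - 6 = -1)
h = -61
L(w, r) = ¼ - 5*w/4 (L(w, r) = -(-1 + w*5)/4 = -(-1 + 5*w)/4 = ¼ - 5*w/4)
√(f(698, -307) + L(h, -18)) = √((27*698 + 641*(-307)) + (¼ - 5/4*(-61))) = √((18846 - 196787) + (¼ + 305/4)) = √(-177941 + 153/2) = √(-355729/2) = I*√711458/2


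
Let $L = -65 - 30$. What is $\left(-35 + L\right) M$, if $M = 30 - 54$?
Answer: $3120$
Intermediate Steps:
$M = -24$
$L = -95$ ($L = -65 - 30 = -95$)
$\left(-35 + L\right) M = \left(-35 - 95\right) \left(-24\right) = \left(-130\right) \left(-24\right) = 3120$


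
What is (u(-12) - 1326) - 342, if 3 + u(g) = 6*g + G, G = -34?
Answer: -1777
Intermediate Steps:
u(g) = -37 + 6*g (u(g) = -3 + (6*g - 34) = -3 + (-34 + 6*g) = -37 + 6*g)
(u(-12) - 1326) - 342 = ((-37 + 6*(-12)) - 1326) - 342 = ((-37 - 72) - 1326) - 342 = (-109 - 1326) - 342 = -1435 - 342 = -1777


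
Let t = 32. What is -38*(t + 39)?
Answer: -2698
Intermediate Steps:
-38*(t + 39) = -38*(32 + 39) = -38*71 = -2698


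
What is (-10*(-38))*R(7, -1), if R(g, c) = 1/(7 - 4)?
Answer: 380/3 ≈ 126.67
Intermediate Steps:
R(g, c) = ⅓ (R(g, c) = 1/3 = ⅓)
(-10*(-38))*R(7, -1) = -10*(-38)*(⅓) = 380*(⅓) = 380/3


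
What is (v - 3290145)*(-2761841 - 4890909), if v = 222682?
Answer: 23474527473250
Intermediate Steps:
(v - 3290145)*(-2761841 - 4890909) = (222682 - 3290145)*(-2761841 - 4890909) = -3067463*(-7652750) = 23474527473250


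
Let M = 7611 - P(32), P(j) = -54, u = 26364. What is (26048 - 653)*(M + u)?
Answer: 864166455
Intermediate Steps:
M = 7665 (M = 7611 - 1*(-54) = 7611 + 54 = 7665)
(26048 - 653)*(M + u) = (26048 - 653)*(7665 + 26364) = 25395*34029 = 864166455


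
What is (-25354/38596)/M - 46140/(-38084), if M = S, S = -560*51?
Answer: 908235156931/749643932640 ≈ 1.2116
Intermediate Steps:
S = -28560
M = -28560
(-25354/38596)/M - 46140/(-38084) = -25354/38596/(-28560) - 46140/(-38084) = -25354*1/38596*(-1/28560) - 46140*(-1/38084) = -12677/19298*(-1/28560) + 11535/9521 = 1811/78735840 + 11535/9521 = 908235156931/749643932640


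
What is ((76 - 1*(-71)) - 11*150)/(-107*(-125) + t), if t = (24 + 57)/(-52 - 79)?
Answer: -196893/1752044 ≈ -0.11238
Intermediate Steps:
t = -81/131 (t = 81/(-131) = 81*(-1/131) = -81/131 ≈ -0.61832)
((76 - 1*(-71)) - 11*150)/(-107*(-125) + t) = ((76 - 1*(-71)) - 11*150)/(-107*(-125) - 81/131) = ((76 + 71) - 1650)/(13375 - 81/131) = (147 - 1650)/(1752044/131) = -1503*131/1752044 = -196893/1752044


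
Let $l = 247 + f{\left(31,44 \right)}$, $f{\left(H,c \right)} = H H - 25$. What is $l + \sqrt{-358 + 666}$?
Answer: $1183 + 2 \sqrt{77} \approx 1200.6$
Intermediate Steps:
$f{\left(H,c \right)} = -25 + H^{2}$ ($f{\left(H,c \right)} = H^{2} - 25 = -25 + H^{2}$)
$l = 1183$ ($l = 247 - \left(25 - 31^{2}\right) = 247 + \left(-25 + 961\right) = 247 + 936 = 1183$)
$l + \sqrt{-358 + 666} = 1183 + \sqrt{-358 + 666} = 1183 + \sqrt{308} = 1183 + 2 \sqrt{77}$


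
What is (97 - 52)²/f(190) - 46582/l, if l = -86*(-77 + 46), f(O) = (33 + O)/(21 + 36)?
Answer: 148667632/297259 ≈ 500.13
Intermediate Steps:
f(O) = 11/19 + O/57 (f(O) = (33 + O)/57 = (33 + O)*(1/57) = 11/19 + O/57)
l = 2666 (l = -86*(-31) = 2666)
(97 - 52)²/f(190) - 46582/l = (97 - 52)²/(11/19 + (1/57)*190) - 46582/2666 = 45²/(11/19 + 10/3) - 46582*1/2666 = 2025/(223/57) - 23291/1333 = 2025*(57/223) - 23291/1333 = 115425/223 - 23291/1333 = 148667632/297259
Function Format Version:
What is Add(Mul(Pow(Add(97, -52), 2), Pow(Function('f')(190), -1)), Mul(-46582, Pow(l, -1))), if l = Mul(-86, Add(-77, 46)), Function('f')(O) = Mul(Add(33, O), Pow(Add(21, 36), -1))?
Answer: Rational(148667632, 297259) ≈ 500.13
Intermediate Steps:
Function('f')(O) = Add(Rational(11, 19), Mul(Rational(1, 57), O)) (Function('f')(O) = Mul(Add(33, O), Pow(57, -1)) = Mul(Add(33, O), Rational(1, 57)) = Add(Rational(11, 19), Mul(Rational(1, 57), O)))
l = 2666 (l = Mul(-86, -31) = 2666)
Add(Mul(Pow(Add(97, -52), 2), Pow(Function('f')(190), -1)), Mul(-46582, Pow(l, -1))) = Add(Mul(Pow(Add(97, -52), 2), Pow(Add(Rational(11, 19), Mul(Rational(1, 57), 190)), -1)), Mul(-46582, Pow(2666, -1))) = Add(Mul(Pow(45, 2), Pow(Add(Rational(11, 19), Rational(10, 3)), -1)), Mul(-46582, Rational(1, 2666))) = Add(Mul(2025, Pow(Rational(223, 57), -1)), Rational(-23291, 1333)) = Add(Mul(2025, Rational(57, 223)), Rational(-23291, 1333)) = Add(Rational(115425, 223), Rational(-23291, 1333)) = Rational(148667632, 297259)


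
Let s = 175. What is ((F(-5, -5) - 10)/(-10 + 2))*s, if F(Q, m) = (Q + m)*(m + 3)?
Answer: -875/4 ≈ -218.75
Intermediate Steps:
F(Q, m) = (3 + m)*(Q + m) (F(Q, m) = (Q + m)*(3 + m) = (3 + m)*(Q + m))
((F(-5, -5) - 10)/(-10 + 2))*s = ((((-5)**2 + 3*(-5) + 3*(-5) - 5*(-5)) - 10)/(-10 + 2))*175 = (((25 - 15 - 15 + 25) - 10)/(-8))*175 = ((20 - 10)*(-1/8))*175 = (10*(-1/8))*175 = -5/4*175 = -875/4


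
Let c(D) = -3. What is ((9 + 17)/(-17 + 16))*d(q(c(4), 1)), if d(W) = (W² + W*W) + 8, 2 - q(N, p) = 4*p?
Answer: -416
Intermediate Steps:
q(N, p) = 2 - 4*p
d(W) = 8 + 2*W² (d(W) = (W² + W²) + 8 = 2*W² + 8 = 8 + 2*W²)
((9 + 17)/(-17 + 16))*d(q(c(4), 1)) = ((9 + 17)/(-17 + 16))*(8 + 2*(2 - 4*1)²) = (26/(-1))*(8 + 2*(2 - 4)²) = (26*(-1))*(8 + 2*(-2)²) = -26*(8 + 2*4) = -26*(8 + 8) = -26*16 = -416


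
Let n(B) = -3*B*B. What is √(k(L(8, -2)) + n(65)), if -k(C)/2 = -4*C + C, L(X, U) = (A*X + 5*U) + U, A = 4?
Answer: 9*I*√155 ≈ 112.05*I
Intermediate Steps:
L(X, U) = 4*X + 6*U (L(X, U) = (4*X + 5*U) + U = 4*X + 6*U)
k(C) = 6*C (k(C) = -2*(-4*C + C) = -(-6)*C = 6*C)
n(B) = -3*B²
√(k(L(8, -2)) + n(65)) = √(6*(4*8 + 6*(-2)) - 3*65²) = √(6*(32 - 12) - 3*4225) = √(6*20 - 12675) = √(120 - 12675) = √(-12555) = 9*I*√155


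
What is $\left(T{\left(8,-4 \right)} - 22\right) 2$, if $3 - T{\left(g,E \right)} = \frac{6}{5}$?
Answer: $- \frac{202}{5} \approx -40.4$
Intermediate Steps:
$T{\left(g,E \right)} = \frac{9}{5}$ ($T{\left(g,E \right)} = 3 - \frac{6}{5} = \frac{9}{5}$)
$\left(T{\left(8,-4 \right)} - 22\right) 2 = \left(\frac{9}{5} - 22\right) 2 = \left(- \frac{101}{5}\right) 2 = - \frac{202}{5}$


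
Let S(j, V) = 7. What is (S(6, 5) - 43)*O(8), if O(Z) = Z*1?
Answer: -288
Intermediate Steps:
O(Z) = Z
(S(6, 5) - 43)*O(8) = (7 - 43)*8 = -36*8 = -288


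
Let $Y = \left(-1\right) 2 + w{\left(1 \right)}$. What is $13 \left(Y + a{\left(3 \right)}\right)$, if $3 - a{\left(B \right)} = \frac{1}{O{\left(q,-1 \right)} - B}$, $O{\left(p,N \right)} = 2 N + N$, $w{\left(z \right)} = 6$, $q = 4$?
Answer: $\frac{559}{6} \approx 93.167$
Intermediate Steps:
$O{\left(p,N \right)} = 3 N$
$Y = 4$ ($Y = \left(-1\right) 2 + 6 = -2 + 6 = 4$)
$a{\left(B \right)} = 3 - \frac{1}{-3 - B}$ ($a{\left(B \right)} = 3 - \frac{1}{3 \left(-1\right) - B} = 3 - \frac{1}{-3 - B}$)
$13 \left(Y + a{\left(3 \right)}\right) = 13 \left(4 + \frac{10 + 3 \cdot 3}{3 + 3}\right) = 13 \left(4 + \frac{10 + 9}{6}\right) = 13 \left(4 + \frac{1}{6} \cdot 19\right) = 13 \left(4 + \frac{19}{6}\right) = 13 \cdot \frac{43}{6} = \frac{559}{6}$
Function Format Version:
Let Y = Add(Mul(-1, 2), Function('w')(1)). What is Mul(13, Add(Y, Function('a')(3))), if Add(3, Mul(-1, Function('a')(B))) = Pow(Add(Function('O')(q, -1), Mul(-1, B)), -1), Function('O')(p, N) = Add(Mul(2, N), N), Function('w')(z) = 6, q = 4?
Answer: Rational(559, 6) ≈ 93.167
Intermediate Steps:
Function('O')(p, N) = Mul(3, N)
Y = 4 (Y = Add(Mul(-1, 2), 6) = Add(-2, 6) = 4)
Function('a')(B) = Add(3, Mul(-1, Pow(Add(-3, Mul(-1, B)), -1))) (Function('a')(B) = Add(3, Mul(-1, Pow(Add(Mul(3, -1), Mul(-1, B)), -1))) = Add(3, Mul(-1, Pow(Add(-3, Mul(-1, B)), -1))))
Mul(13, Add(Y, Function('a')(3))) = Mul(13, Add(4, Mul(Pow(Add(3, 3), -1), Add(10, Mul(3, 3))))) = Mul(13, Add(4, Mul(Pow(6, -1), Add(10, 9)))) = Mul(13, Add(4, Mul(Rational(1, 6), 19))) = Mul(13, Add(4, Rational(19, 6))) = Mul(13, Rational(43, 6)) = Rational(559, 6)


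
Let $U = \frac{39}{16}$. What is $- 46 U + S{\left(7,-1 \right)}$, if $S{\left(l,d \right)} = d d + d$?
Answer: $- \frac{897}{8} \approx -112.13$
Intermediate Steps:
$S{\left(l,d \right)} = d + d^{2}$ ($S{\left(l,d \right)} = d^{2} + d = d + d^{2}$)
$U = \frac{39}{16}$ ($U = 39 \cdot \frac{1}{16} = \frac{39}{16} \approx 2.4375$)
$- 46 U + S{\left(7,-1 \right)} = \left(-46\right) \frac{39}{16} - \left(1 - 1\right) = - \frac{897}{8} - 0 = - \frac{897}{8} + 0 = - \frac{897}{8}$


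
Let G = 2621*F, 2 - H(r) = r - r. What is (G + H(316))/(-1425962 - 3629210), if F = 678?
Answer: -444260/1263793 ≈ -0.35153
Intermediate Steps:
H(r) = 2 (H(r) = 2 - (r - r) = 2 - 1*0 = 2 + 0 = 2)
G = 1777038 (G = 2621*678 = 1777038)
(G + H(316))/(-1425962 - 3629210) = (1777038 + 2)/(-1425962 - 3629210) = 1777040/(-5055172) = 1777040*(-1/5055172) = -444260/1263793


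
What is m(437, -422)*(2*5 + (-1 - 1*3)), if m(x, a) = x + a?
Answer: 90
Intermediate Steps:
m(x, a) = a + x
m(437, -422)*(2*5 + (-1 - 1*3)) = (-422 + 437)*(2*5 + (-1 - 1*3)) = 15*(10 + (-1 - 3)) = 15*(10 - 4) = 15*6 = 90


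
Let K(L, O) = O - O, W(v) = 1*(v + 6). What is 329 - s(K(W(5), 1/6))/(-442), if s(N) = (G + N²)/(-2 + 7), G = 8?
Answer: 363549/1105 ≈ 329.00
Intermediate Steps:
W(v) = 6 + v (W(v) = 1*(6 + v) = 6 + v)
K(L, O) = 0
s(N) = 8/5 + N²/5 (s(N) = (8 + N²)/(-2 + 7) = (8 + N²)/5 = (8 + N²)*(⅕) = 8/5 + N²/5)
329 - s(K(W(5), 1/6))/(-442) = 329 - (8/5 + (⅕)*0²)/(-442) = 329 - (8/5 + (⅕)*0)*(-1)/442 = 329 - (8/5 + 0)*(-1)/442 = 329 - 8*(-1)/(5*442) = 329 - 1*(-4/1105) = 329 + 4/1105 = 363549/1105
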